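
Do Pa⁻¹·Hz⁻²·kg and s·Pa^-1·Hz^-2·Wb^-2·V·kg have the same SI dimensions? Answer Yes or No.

Left side:
  Pa = kg·m⁻¹·s⁻².
  So Pa⁻¹ = kg⁻¹·m·s².
  Hz = s⁻¹.
  So Hz⁻² = s².
  Combining: Pa⁻¹·Hz⁻²·kg = (kg⁻¹·m·s²) · s² · kg = m·s⁴.
Right side:
  Pa = kg·m⁻¹·s⁻².
  So Pa⁻¹ = kg⁻¹·m·s².
  Hz = s⁻¹.
  So Hz⁻² = s².
  Wb = kg·m²·s⁻²·A⁻¹.
  So Wb⁻² = kg⁻²·m⁻⁴·s⁴·A².
  V = kg·m²·s⁻³·A⁻¹.
  Combining: s·Pa⁻¹·Hz⁻²·Wb⁻²·V·kg = s · (kg⁻¹·m·s²) · s² · (kg⁻²·m⁻⁴·s⁴·A²) · (kg·m²·s⁻³·A⁻¹) · kg = kg⁻¹·m⁻¹·s⁶·A.
Left is m·s⁴; right is kg⁻¹·m⁻¹·s⁶·A — different.

No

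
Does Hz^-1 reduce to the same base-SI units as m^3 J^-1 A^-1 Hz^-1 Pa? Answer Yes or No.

No

Left side:
  Hz = s⁻¹.
  So Hz⁻¹ = s.
Right side:
  J = N·m (work = force × distance),
      = kg·m²·s⁻².
  So J⁻¹ = kg⁻¹·m⁻²·s².
  Hz = 1/s = s⁻¹ (frequency is cycles per second).
  So Hz⁻¹ = s.
  Pa = N/m² (pressure = force per area),
      = kg·m⁻¹·s⁻².
  Combining: m³·J⁻¹·A⁻¹·Hz⁻¹·Pa = m³ · (kg⁻¹·m⁻²·s²) · A⁻¹ · s · (kg·m⁻¹·s⁻²) = s·A⁻¹.
Left is s; right is s·A⁻¹ — different.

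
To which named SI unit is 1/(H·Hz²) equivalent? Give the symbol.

H = kg·m²·s⁻²·A⁻².
So H⁻¹ = kg⁻¹·m⁻²·s²·A².
Hz = s⁻¹.
So Hz⁻² = s².
Combining: H⁻¹·Hz⁻² = (kg⁻¹·m⁻²·s²·A²) · s² = kg⁻¹·m⁻²·s⁴·A².
kg⁻¹·m⁻²·s⁴·A² is the base-SI form of the farad.

F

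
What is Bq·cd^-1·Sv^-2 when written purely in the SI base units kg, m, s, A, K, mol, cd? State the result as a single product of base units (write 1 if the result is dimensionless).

Bq = 1/s = s⁻¹ (activity is decays per second).
Sv = J/kg (equivalent dose = energy per mass),
    = m²·s⁻².
So Sv⁻² = m⁻⁴·s⁴.
Combining: Bq·cd⁻¹·Sv⁻² = s⁻¹ · cd⁻¹ · (m⁻⁴·s⁴) = m⁻⁴·s³·cd⁻¹.

m⁻⁴·s³·cd⁻¹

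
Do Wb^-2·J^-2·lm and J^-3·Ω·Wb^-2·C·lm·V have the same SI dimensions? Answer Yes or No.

No

Left side:
  Wb = kg·m²·s⁻²·A⁻¹.
  So Wb⁻² = kg⁻²·m⁻⁴·s⁴·A².
  J = kg·m²·s⁻².
  So J⁻² = kg⁻²·m⁻⁴·s⁴.
  lm = cd.
  Combining: Wb⁻²·J⁻²·lm = (kg⁻²·m⁻⁴·s⁴·A²) · (kg⁻²·m⁻⁴·s⁴) · cd = kg⁻⁴·m⁻⁸·s⁸·A²·cd.
Right side:
  J = N·m (work = force × distance),
      = kg·m²·s⁻².
  So J⁻³ = kg⁻³·m⁻⁶·s⁶.
  Ω = V/A (resistance = voltage per current),
      = kg·m²·s⁻³·A⁻².
  Wb = V·s (flux: a volt is a weber per second),
      = kg·m²·s⁻²·A⁻¹.
  So Wb⁻² = kg⁻²·m⁻⁴·s⁴·A².
  C = A·s = s·A (charge = current × time).
  lm = cd·sr = cd (luminous flux; sr is dimensionless).
  V = W/A (potential = power per current),
      = kg·m²·s⁻³·A⁻¹.
  Combining: J⁻³·Ω·Wb⁻²·C·lm·V = (kg⁻³·m⁻⁶·s⁶) · (kg·m²·s⁻³·A⁻²) · (kg⁻²·m⁻⁴·s⁴·A²) · (s·A) · cd · (kg·m²·s⁻³·A⁻¹) = kg⁻³·m⁻⁶·s⁵·cd.
Left is kg⁻⁴·m⁻⁸·s⁸·A²·cd; right is kg⁻³·m⁻⁶·s⁵·cd — different.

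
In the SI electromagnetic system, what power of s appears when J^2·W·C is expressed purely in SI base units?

-6

J = kg·m²·s⁻².
So J² = kg²·m⁴·s⁻⁴.
W = kg·m²·s⁻³.
C = s·A.
Combining: J²·W·C = (kg²·m⁴·s⁻⁴) · (kg·m²·s⁻³) · (s·A) = kg³·m⁶·s⁻⁶·A.
The exponent of s is -6.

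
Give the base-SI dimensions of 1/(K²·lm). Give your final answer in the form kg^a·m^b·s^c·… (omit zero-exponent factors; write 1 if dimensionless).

K⁻²·cd⁻¹

lm = cd·sr = cd (luminous flux; sr is dimensionless).
So lm⁻¹ = cd⁻¹.
Combining: K⁻²·lm⁻¹ = K⁻² · cd⁻¹ = K⁻²·cd⁻¹.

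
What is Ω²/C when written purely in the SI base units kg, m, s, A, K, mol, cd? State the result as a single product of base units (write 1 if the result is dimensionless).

kg²·m⁴·s⁻⁷·A⁻⁵

Ω = V/A (resistance = voltage per current),
    = kg·m²·s⁻³·A⁻².
So Ω² = kg²·m⁴·s⁻⁶·A⁻⁴.
C = A·s = s·A (charge = current × time).
So C⁻¹ = s⁻¹·A⁻¹.
Combining: Ω²·C⁻¹ = (kg²·m⁴·s⁻⁶·A⁻⁴) · (s⁻¹·A⁻¹) = kg²·m⁴·s⁻⁷·A⁻⁵.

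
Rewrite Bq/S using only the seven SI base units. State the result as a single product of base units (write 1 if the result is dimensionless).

kg·m²·s⁻⁴·A⁻²

S = 1/Ω (conductance is reciprocal resistance),
    = kg⁻¹·m⁻²·s³·A².
So S⁻¹ = kg·m²·s⁻³·A⁻².
Bq = 1/s = s⁻¹ (activity is decays per second).
Combining: S⁻¹·Bq = (kg·m²·s⁻³·A⁻²) · s⁻¹ = kg·m²·s⁻⁴·A⁻².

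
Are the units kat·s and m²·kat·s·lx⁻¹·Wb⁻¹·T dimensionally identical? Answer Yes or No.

Left side:
  kat = mol/s = s⁻¹·mol (catalytic activity).
  Combining: kat·s = (s⁻¹·mol) · s = mol.
Right side:
  kat = mol/s = s⁻¹·mol (catalytic activity).
  lx = lm/m² (illuminance = luminous flux per area),
      = m⁻²·cd.
  So lx⁻¹ = m²·cd⁻¹.
  Wb = V·s (flux: a volt is a weber per second),
      = kg·m²·s⁻²·A⁻¹.
  So Wb⁻¹ = kg⁻¹·m⁻²·s²·A.
  T = Wb/m² (flux density = flux per area),
      = kg·s⁻²·A⁻¹.
  Combining: m²·kat·s·lx⁻¹·Wb⁻¹·T = m² · (s⁻¹·mol) · s · (m²·cd⁻¹) · (kg⁻¹·m⁻²·s²·A) · (kg·s⁻²·A⁻¹) = m²·mol·cd⁻¹.
Left is mol; right is m²·mol·cd⁻¹ — different.

No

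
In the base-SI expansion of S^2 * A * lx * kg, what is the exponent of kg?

-1

S = 1/Ω (conductance is reciprocal resistance),
    = kg⁻¹·m⁻²·s³·A².
So S² = kg⁻²·m⁻⁴·s⁶·A⁴.
lx = lm/m² (illuminance = luminous flux per area),
    = m⁻²·cd.
Combining: S²·A·lx·kg = (kg⁻²·m⁻⁴·s⁶·A⁴) · A · (m⁻²·cd) · kg = kg⁻¹·m⁻⁶·s⁶·A⁵·cd.
The exponent of kg is -1.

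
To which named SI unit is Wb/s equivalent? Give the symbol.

Wb = kg·m²·s⁻²·A⁻¹.
Combining: s⁻¹·Wb = s⁻¹ · (kg·m²·s⁻²·A⁻¹) = kg·m²·s⁻³·A⁻¹.
kg·m²·s⁻³·A⁻¹ is the base-SI form of the volt.

V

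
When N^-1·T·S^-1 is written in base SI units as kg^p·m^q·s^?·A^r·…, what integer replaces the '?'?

-3

N = kg·m·s⁻².
So N⁻¹ = kg⁻¹·m⁻¹·s².
T = kg·s⁻²·A⁻¹.
S = kg⁻¹·m⁻²·s³·A².
So S⁻¹ = kg·m²·s⁻³·A⁻².
Combining: N⁻¹·T·S⁻¹ = (kg⁻¹·m⁻¹·s²) · (kg·s⁻²·A⁻¹) · (kg·m²·s⁻³·A⁻²) = kg·m·s⁻³·A⁻³.
The exponent of s is -3.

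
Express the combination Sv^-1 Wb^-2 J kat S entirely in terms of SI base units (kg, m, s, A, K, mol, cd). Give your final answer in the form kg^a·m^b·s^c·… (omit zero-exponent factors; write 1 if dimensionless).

kg⁻²·m⁻⁶·s⁶·A⁴·mol

Sv = J/kg (equivalent dose = energy per mass),
    = m²·s⁻².
So Sv⁻¹ = m⁻²·s².
Wb = V·s (flux: a volt is a weber per second),
    = kg·m²·s⁻²·A⁻¹.
So Wb⁻² = kg⁻²·m⁻⁴·s⁴·A².
J = N·m (work = force × distance),
    = kg·m²·s⁻².
kat = mol/s = s⁻¹·mol (catalytic activity).
S = 1/Ω (conductance is reciprocal resistance),
    = kg⁻¹·m⁻²·s³·A².
Combining: Sv⁻¹·Wb⁻²·J·kat·S = (m⁻²·s²) · (kg⁻²·m⁻⁴·s⁴·A²) · (kg·m²·s⁻²) · (s⁻¹·mol) · (kg⁻¹·m⁻²·s³·A²) = kg⁻²·m⁻⁶·s⁶·A⁴·mol.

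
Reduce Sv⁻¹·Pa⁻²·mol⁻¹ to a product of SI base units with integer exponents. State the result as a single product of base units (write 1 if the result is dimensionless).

kg⁻²·s⁶·mol⁻¹

Sv = m²·s⁻².
So Sv⁻¹ = m⁻²·s².
Pa = kg·m⁻¹·s⁻².
So Pa⁻² = kg⁻²·m²·s⁴.
Combining: Sv⁻¹·Pa⁻²·mol⁻¹ = (m⁻²·s²) · (kg⁻²·m²·s⁴) · mol⁻¹ = kg⁻²·s⁶·mol⁻¹.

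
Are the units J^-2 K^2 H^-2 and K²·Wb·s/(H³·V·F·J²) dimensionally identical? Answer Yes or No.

Left side:
  J = N·m (work = force × distance),
      = kg·m²·s⁻².
  So J⁻² = kg⁻²·m⁻⁴·s⁴.
  H = Wb/A (inductance = flux per current),
      = kg·m²·s⁻²·A⁻².
  So H⁻² = kg⁻²·m⁻⁴·s⁴·A⁴.
  Combining: J⁻²·K²·H⁻² = (kg⁻²·m⁻⁴·s⁴) · K² · (kg⁻²·m⁻⁴·s⁴·A⁴) = kg⁻⁴·m⁻⁸·s⁸·A⁴·K².
Right side:
  H = kg·m²·s⁻²·A⁻².
  So H⁻³ = kg⁻³·m⁻⁶·s⁶·A⁶.
  V = kg·m²·s⁻³·A⁻¹.
  So V⁻¹ = kg⁻¹·m⁻²·s³·A.
  F = kg⁻¹·m⁻²·s⁴·A².
  So F⁻¹ = kg·m²·s⁻⁴·A⁻².
  Wb = kg·m²·s⁻²·A⁻¹.
  J = kg·m²·s⁻².
  So J⁻² = kg⁻²·m⁻⁴·s⁴.
  Combining: K²·H⁻³·V⁻¹·F⁻¹·Wb·J⁻²·s = K² · (kg⁻³·m⁻⁶·s⁶·A⁶) · (kg⁻¹·m⁻²·s³·A) · (kg·m²·s⁻⁴·A⁻²) · (kg·m²·s⁻²·A⁻¹) · (kg⁻²·m⁻⁴·s⁴) · s = kg⁻⁴·m⁻⁸·s⁸·A⁴·K².
Both reduce to kg⁻⁴·m⁻⁸·s⁸·A⁴·K².

Yes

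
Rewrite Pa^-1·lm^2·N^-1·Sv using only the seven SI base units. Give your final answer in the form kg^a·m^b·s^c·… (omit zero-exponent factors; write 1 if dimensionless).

Pa = kg·m⁻¹·s⁻².
So Pa⁻¹ = kg⁻¹·m·s².
lm = cd.
So lm² = cd².
N = kg·m·s⁻².
So N⁻¹ = kg⁻¹·m⁻¹·s².
Sv = m²·s⁻².
Combining: Pa⁻¹·lm²·N⁻¹·Sv = (kg⁻¹·m·s²) · cd² · (kg⁻¹·m⁻¹·s²) · (m²·s⁻²) = kg⁻²·m²·s²·cd².

kg⁻²·m²·s²·cd²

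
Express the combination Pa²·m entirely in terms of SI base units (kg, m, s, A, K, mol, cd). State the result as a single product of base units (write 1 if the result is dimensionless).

kg²·m⁻¹·s⁻⁴

Pa = N/m² (pressure = force per area),
    = kg·m⁻¹·s⁻².
So Pa² = kg²·m⁻²·s⁻⁴.
Combining: Pa²·m = (kg²·m⁻²·s⁻⁴) · m = kg²·m⁻¹·s⁻⁴.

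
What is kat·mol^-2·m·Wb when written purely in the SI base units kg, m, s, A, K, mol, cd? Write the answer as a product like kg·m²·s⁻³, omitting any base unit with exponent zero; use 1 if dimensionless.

kg·m³·s⁻³·A⁻¹·mol⁻¹

kat = s⁻¹·mol.
Wb = kg·m²·s⁻²·A⁻¹.
Combining: kat·mol⁻²·m·Wb = (s⁻¹·mol) · mol⁻² · m · (kg·m²·s⁻²·A⁻¹) = kg·m³·s⁻³·A⁻¹·mol⁻¹.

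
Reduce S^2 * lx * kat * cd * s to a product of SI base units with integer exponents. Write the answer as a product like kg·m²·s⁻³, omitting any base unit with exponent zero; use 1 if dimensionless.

S = kg⁻¹·m⁻²·s³·A².
So S² = kg⁻²·m⁻⁴·s⁶·A⁴.
lx = m⁻²·cd.
kat = s⁻¹·mol.
Combining: S²·lx·kat·cd·s = (kg⁻²·m⁻⁴·s⁶·A⁴) · (m⁻²·cd) · (s⁻¹·mol) · cd · s = kg⁻²·m⁻⁶·s⁶·A⁴·mol·cd².

kg⁻²·m⁻⁶·s⁶·A⁴·mol·cd²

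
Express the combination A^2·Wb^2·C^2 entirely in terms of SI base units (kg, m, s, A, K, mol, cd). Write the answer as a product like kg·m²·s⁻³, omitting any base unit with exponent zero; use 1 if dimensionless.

kg²·m⁴·s⁻²·A²

Wb = V·s (flux: a volt is a weber per second),
    = kg·m²·s⁻²·A⁻¹.
So Wb² = kg²·m⁴·s⁻⁴·A⁻².
C = A·s = s·A (charge = current × time).
So C² = s²·A².
Combining: A²·Wb²·C² = A² · (kg²·m⁴·s⁻⁴·A⁻²) · (s²·A²) = kg²·m⁴·s⁻²·A².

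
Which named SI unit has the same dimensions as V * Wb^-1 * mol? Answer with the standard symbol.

V = W/A (potential = power per current),
    = kg·m²·s⁻³·A⁻¹.
Wb = V·s (flux: a volt is a weber per second),
    = kg·m²·s⁻²·A⁻¹.
So Wb⁻¹ = kg⁻¹·m⁻²·s²·A.
Combining: V·Wb⁻¹·mol = (kg·m²·s⁻³·A⁻¹) · (kg⁻¹·m⁻²·s²·A) · mol = s⁻¹·mol.
s⁻¹·mol is the base-SI form of the katal.

kat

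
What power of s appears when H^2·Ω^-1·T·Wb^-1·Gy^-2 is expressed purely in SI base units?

H = kg·m²·s⁻²·A⁻².
So H² = kg²·m⁴·s⁻⁴·A⁻⁴.
Ω = kg·m²·s⁻³·A⁻².
So Ω⁻¹ = kg⁻¹·m⁻²·s³·A².
T = kg·s⁻²·A⁻¹.
Wb = kg·m²·s⁻²·A⁻¹.
So Wb⁻¹ = kg⁻¹·m⁻²·s²·A.
Gy = m²·s⁻².
So Gy⁻² = m⁻⁴·s⁴.
Combining: H²·Ω⁻¹·T·Wb⁻¹·Gy⁻² = (kg²·m⁴·s⁻⁴·A⁻⁴) · (kg⁻¹·m⁻²·s³·A²) · (kg·s⁻²·A⁻¹) · (kg⁻¹·m⁻²·s²·A) · (m⁻⁴·s⁴) = kg·m⁻⁴·s³·A⁻².
The exponent of s is 3.

3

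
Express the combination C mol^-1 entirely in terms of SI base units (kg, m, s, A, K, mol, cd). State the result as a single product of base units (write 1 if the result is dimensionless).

C = A·s = s·A (charge = current × time).
Combining: C·mol⁻¹ = (s·A) · mol⁻¹ = s·A·mol⁻¹.

s·A·mol⁻¹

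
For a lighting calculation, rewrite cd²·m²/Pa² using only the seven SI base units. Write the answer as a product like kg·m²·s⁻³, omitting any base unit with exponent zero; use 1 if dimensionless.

Pa = kg·m⁻¹·s⁻².
So Pa⁻² = kg⁻²·m²·s⁴.
Combining: cd²·Pa⁻²·m² = cd² · (kg⁻²·m²·s⁴) · m² = kg⁻²·m⁴·s⁴·cd².

kg⁻²·m⁴·s⁴·cd²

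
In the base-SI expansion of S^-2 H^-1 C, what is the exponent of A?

-1

S = kg⁻¹·m⁻²·s³·A².
So S⁻² = kg²·m⁴·s⁻⁶·A⁻⁴.
H = kg·m²·s⁻²·A⁻².
So H⁻¹ = kg⁻¹·m⁻²·s²·A².
C = s·A.
Combining: S⁻²·H⁻¹·C = (kg²·m⁴·s⁻⁶·A⁻⁴) · (kg⁻¹·m⁻²·s²·A²) · (s·A) = kg·m²·s⁻³·A⁻¹.
The exponent of A is -1.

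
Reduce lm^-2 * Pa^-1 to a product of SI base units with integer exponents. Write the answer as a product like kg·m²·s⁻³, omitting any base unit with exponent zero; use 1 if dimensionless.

kg⁻¹·m·s²·cd⁻²

lm = cd·sr = cd (luminous flux; sr is dimensionless).
So lm⁻² = cd⁻².
Pa = N/m² (pressure = force per area),
    = kg·m⁻¹·s⁻².
So Pa⁻¹ = kg⁻¹·m·s².
Combining: lm⁻²·Pa⁻¹ = cd⁻² · (kg⁻¹·m·s²) = kg⁻¹·m·s²·cd⁻².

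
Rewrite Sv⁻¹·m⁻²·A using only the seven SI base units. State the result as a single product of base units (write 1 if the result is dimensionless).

m⁻⁴·s²·A

Sv = J/kg (equivalent dose = energy per mass),
    = m²·s⁻².
So Sv⁻¹ = m⁻²·s².
Combining: Sv⁻¹·m⁻²·A = (m⁻²·s²) · m⁻² · A = m⁻⁴·s²·A.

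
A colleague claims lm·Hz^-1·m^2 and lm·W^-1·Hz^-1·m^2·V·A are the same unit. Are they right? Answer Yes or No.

Left side:
  lm = cd.
  Hz = s⁻¹.
  So Hz⁻¹ = s.
  Combining: lm·Hz⁻¹·m² = cd · s · m² = m²·s·cd.
Right side:
  lm = cd·sr = cd (luminous flux; sr is dimensionless).
  W = J/s (power = energy per time),
      = kg·m²·s⁻³.
  So W⁻¹ = kg⁻¹·m⁻²·s³.
  Hz = 1/s = s⁻¹ (frequency is cycles per second).
  So Hz⁻¹ = s.
  V = W/A (potential = power per current),
      = kg·m²·s⁻³·A⁻¹.
  Combining: lm·W⁻¹·Hz⁻¹·m²·V·A = cd · (kg⁻¹·m⁻²·s³) · s · m² · (kg·m²·s⁻³·A⁻¹) · A = m²·s·cd.
Both reduce to m²·s·cd.

Yes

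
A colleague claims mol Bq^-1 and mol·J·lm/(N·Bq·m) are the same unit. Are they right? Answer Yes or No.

No

Left side:
  Bq = 1/s = s⁻¹ (activity is decays per second).
  So Bq⁻¹ = s.
  Combining: mol·Bq⁻¹ = mol · s = s·mol.
Right side:
  N = kg·m·s⁻².
  So N⁻¹ = kg⁻¹·m⁻¹·s².
  Bq = s⁻¹.
  So Bq⁻¹ = s.
  J = kg·m²·s⁻².
  lm = cd.
  Combining: N⁻¹·mol·Bq⁻¹·J·m⁻¹·lm = (kg⁻¹·m⁻¹·s²) · mol · s · (kg·m²·s⁻²) · m⁻¹ · cd = s·mol·cd.
Left is s·mol; right is s·mol·cd — different.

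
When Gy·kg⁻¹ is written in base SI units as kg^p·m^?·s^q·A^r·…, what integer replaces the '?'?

2

Gy = J/kg (absorbed dose = energy per mass),
    = m²·s⁻².
Combining: Gy·kg⁻¹ = (m²·s⁻²) · kg⁻¹ = kg⁻¹·m²·s⁻².
The exponent of m is 2.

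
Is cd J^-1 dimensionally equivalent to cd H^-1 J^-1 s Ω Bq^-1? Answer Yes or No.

No

Left side:
  J = N·m (work = force × distance),
      = kg·m²·s⁻².
  So J⁻¹ = kg⁻¹·m⁻²·s².
  Combining: cd·J⁻¹ = cd · (kg⁻¹·m⁻²·s²) = kg⁻¹·m⁻²·s²·cd.
Right side:
  H = kg·m²·s⁻²·A⁻².
  So H⁻¹ = kg⁻¹·m⁻²·s²·A².
  J = kg·m²·s⁻².
  So J⁻¹ = kg⁻¹·m⁻²·s².
  Ω = kg·m²·s⁻³·A⁻².
  Bq = s⁻¹.
  So Bq⁻¹ = s.
  Combining: cd·H⁻¹·J⁻¹·s·Ω·Bq⁻¹ = cd · (kg⁻¹·m⁻²·s²·A²) · (kg⁻¹·m⁻²·s²) · s · (kg·m²·s⁻³·A⁻²) · s = kg⁻¹·m⁻²·s³·cd.
Left is kg⁻¹·m⁻²·s²·cd; right is kg⁻¹·m⁻²·s³·cd — different.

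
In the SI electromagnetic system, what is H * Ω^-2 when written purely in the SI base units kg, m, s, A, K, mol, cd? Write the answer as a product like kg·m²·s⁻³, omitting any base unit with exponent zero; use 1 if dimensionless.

kg⁻¹·m⁻²·s⁴·A²

H = Wb/A (inductance = flux per current),
    = kg·m²·s⁻²·A⁻².
Ω = V/A (resistance = voltage per current),
    = kg·m²·s⁻³·A⁻².
So Ω⁻² = kg⁻²·m⁻⁴·s⁶·A⁴.
Combining: H·Ω⁻² = (kg·m²·s⁻²·A⁻²) · (kg⁻²·m⁻⁴·s⁶·A⁴) = kg⁻¹·m⁻²·s⁴·A².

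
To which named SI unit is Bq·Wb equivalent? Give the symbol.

Bq = 1/s = s⁻¹ (activity is decays per second).
Wb = V·s (flux: a volt is a weber per second),
    = kg·m²·s⁻²·A⁻¹.
Combining: Bq·Wb = s⁻¹ · (kg·m²·s⁻²·A⁻¹) = kg·m²·s⁻³·A⁻¹.
kg·m²·s⁻³·A⁻¹ is the base-SI form of the volt.

V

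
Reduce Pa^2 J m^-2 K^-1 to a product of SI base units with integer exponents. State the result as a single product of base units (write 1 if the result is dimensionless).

kg³·m⁻²·s⁻⁶·K⁻¹

Pa = N/m² (pressure = force per area),
    = kg·m⁻¹·s⁻².
So Pa² = kg²·m⁻²·s⁻⁴.
J = N·m (work = force × distance),
    = kg·m²·s⁻².
Combining: Pa²·J·m⁻²·K⁻¹ = (kg²·m⁻²·s⁻⁴) · (kg·m²·s⁻²) · m⁻² · K⁻¹ = kg³·m⁻²·s⁻⁶·K⁻¹.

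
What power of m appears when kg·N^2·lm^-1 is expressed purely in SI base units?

2

N = kg·m·s⁻².
So N² = kg²·m²·s⁻⁴.
lm = cd.
So lm⁻¹ = cd⁻¹.
Combining: kg·N²·lm⁻¹ = kg · (kg²·m²·s⁻⁴) · cd⁻¹ = kg³·m²·s⁻⁴·cd⁻¹.
The exponent of m is 2.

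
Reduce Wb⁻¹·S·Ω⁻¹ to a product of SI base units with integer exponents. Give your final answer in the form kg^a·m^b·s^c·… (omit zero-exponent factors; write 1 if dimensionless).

Wb = V·s (flux: a volt is a weber per second),
    = kg·m²·s⁻²·A⁻¹.
So Wb⁻¹ = kg⁻¹·m⁻²·s²·A.
S = 1/Ω (conductance is reciprocal resistance),
    = kg⁻¹·m⁻²·s³·A².
Ω = V/A (resistance = voltage per current),
    = kg·m²·s⁻³·A⁻².
So Ω⁻¹ = kg⁻¹·m⁻²·s³·A².
Combining: Wb⁻¹·S·Ω⁻¹ = (kg⁻¹·m⁻²·s²·A) · (kg⁻¹·m⁻²·s³·A²) · (kg⁻¹·m⁻²·s³·A²) = kg⁻³·m⁻⁶·s⁸·A⁵.

kg⁻³·m⁻⁶·s⁸·A⁵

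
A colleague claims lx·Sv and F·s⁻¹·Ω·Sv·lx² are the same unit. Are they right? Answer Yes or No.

No

Left side:
  lx = lm/m² (illuminance = luminous flux per area),
      = m⁻²·cd.
  Sv = J/kg (equivalent dose = energy per mass),
      = m²·s⁻².
  Combining: lx·Sv = (m⁻²·cd) · (m²·s⁻²) = s⁻²·cd.
Right side:
  F = kg⁻¹·m⁻²·s⁴·A².
  Ω = kg·m²·s⁻³·A⁻².
  Sv = m²·s⁻².
  lx = m⁻²·cd.
  So lx² = m⁻⁴·cd².
  Combining: F·s⁻¹·Ω·Sv·lx² = (kg⁻¹·m⁻²·s⁴·A²) · s⁻¹ · (kg·m²·s⁻³·A⁻²) · (m²·s⁻²) · (m⁻⁴·cd²) = m⁻²·s⁻²·cd².
Left is s⁻²·cd; right is m⁻²·s⁻²·cd² — different.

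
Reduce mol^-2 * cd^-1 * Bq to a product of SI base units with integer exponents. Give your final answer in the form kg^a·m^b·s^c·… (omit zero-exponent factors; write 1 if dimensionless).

Bq = s⁻¹.
Combining: mol⁻²·cd⁻¹·Bq = mol⁻² · cd⁻¹ · s⁻¹ = s⁻¹·mol⁻²·cd⁻¹.

s⁻¹·mol⁻²·cd⁻¹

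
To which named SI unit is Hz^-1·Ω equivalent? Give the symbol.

Hz = 1/s = s⁻¹ (frequency is cycles per second).
So Hz⁻¹ = s.
Ω = V/A (resistance = voltage per current),
    = kg·m²·s⁻³·A⁻².
Combining: Hz⁻¹·Ω = s · (kg·m²·s⁻³·A⁻²) = kg·m²·s⁻²·A⁻².
kg·m²·s⁻²·A⁻² is the base-SI form of the henry.

H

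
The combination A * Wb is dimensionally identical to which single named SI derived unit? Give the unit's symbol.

Wb = V·s (flux: a volt is a weber per second),
    = kg·m²·s⁻²·A⁻¹.
Combining: A·Wb = A · (kg·m²·s⁻²·A⁻¹) = kg·m²·s⁻².
kg·m²·s⁻² is the base-SI form of the joule.

J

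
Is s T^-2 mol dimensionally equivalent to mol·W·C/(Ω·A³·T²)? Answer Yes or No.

Yes

Left side:
  T = kg·s⁻²·A⁻¹.
  So T⁻² = kg⁻²·s⁴·A².
  Combining: s·T⁻²·mol = s · (kg⁻²·s⁴·A²) · mol = kg⁻²·s⁵·A²·mol.
Right side:
  Ω = kg·m²·s⁻³·A⁻².
  So Ω⁻¹ = kg⁻¹·m⁻²·s³·A².
  T = kg·s⁻²·A⁻¹.
  So T⁻² = kg⁻²·s⁴·A².
  W = kg·m²·s⁻³.
  C = s·A.
  Combining: mol·Ω⁻¹·A⁻³·T⁻²·W·C = mol · (kg⁻¹·m⁻²·s³·A²) · A⁻³ · (kg⁻²·s⁴·A²) · (kg·m²·s⁻³) · (s·A) = kg⁻²·s⁵·A²·mol.
Both reduce to kg⁻²·s⁵·A²·mol.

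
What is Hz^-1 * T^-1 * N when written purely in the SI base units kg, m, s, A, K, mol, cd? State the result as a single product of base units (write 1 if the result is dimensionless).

Hz = 1/s = s⁻¹ (frequency is cycles per second).
So Hz⁻¹ = s.
T = Wb/m² (flux density = flux per area),
    = kg·s⁻²·A⁻¹.
So T⁻¹ = kg⁻¹·s²·A.
N = kg·m/s² = kg·m·s⁻² (force = mass × acceleration).
Combining: Hz⁻¹·T⁻¹·N = s · (kg⁻¹·s²·A) · (kg·m·s⁻²) = m·s·A.

m·s·A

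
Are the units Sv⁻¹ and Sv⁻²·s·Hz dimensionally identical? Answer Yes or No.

Left side:
  Sv = m²·s⁻².
  So Sv⁻¹ = m⁻²·s².
Right side:
  Sv = J/kg (equivalent dose = energy per mass),
      = m²·s⁻².
  So Sv⁻² = m⁻⁴·s⁴.
  Hz = 1/s = s⁻¹ (frequency is cycles per second).
  Combining: Sv⁻²·s·Hz = (m⁻⁴·s⁴) · s · s⁻¹ = m⁻⁴·s⁴.
Left is m⁻²·s²; right is m⁻⁴·s⁴ — different.

No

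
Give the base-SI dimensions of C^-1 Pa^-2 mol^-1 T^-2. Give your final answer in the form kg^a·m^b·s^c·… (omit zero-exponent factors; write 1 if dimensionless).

kg⁻⁴·m²·s⁷·A·mol⁻¹

C = A·s = s·A (charge = current × time).
So C⁻¹ = s⁻¹·A⁻¹.
Pa = N/m² (pressure = force per area),
    = kg·m⁻¹·s⁻².
So Pa⁻² = kg⁻²·m²·s⁴.
T = Wb/m² (flux density = flux per area),
    = kg·s⁻²·A⁻¹.
So T⁻² = kg⁻²·s⁴·A².
Combining: C⁻¹·Pa⁻²·mol⁻¹·T⁻² = (s⁻¹·A⁻¹) · (kg⁻²·m²·s⁴) · mol⁻¹ · (kg⁻²·s⁴·A²) = kg⁻⁴·m²·s⁷·A·mol⁻¹.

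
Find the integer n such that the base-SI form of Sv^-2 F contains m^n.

Sv = J/kg (equivalent dose = energy per mass),
    = m²·s⁻².
So Sv⁻² = m⁻⁴·s⁴.
F = C/V (capacitance = charge per voltage),
    = A·s/(kg·m²·s⁻³·A⁻¹) (substituting C and V),
    = kg⁻¹·m⁻²·s⁴·A².
Combining: Sv⁻²·F = (m⁻⁴·s⁴) · (kg⁻¹·m⁻²·s⁴·A²) = kg⁻¹·m⁻⁶·s⁸·A².
The exponent of m is -6.

-6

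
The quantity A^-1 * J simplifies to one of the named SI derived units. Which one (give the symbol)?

Wb

J = kg·m²·s⁻².
Combining: A⁻¹·J = A⁻¹ · (kg·m²·s⁻²) = kg·m²·s⁻²·A⁻¹.
kg·m²·s⁻²·A⁻¹ is the base-SI form of the weber.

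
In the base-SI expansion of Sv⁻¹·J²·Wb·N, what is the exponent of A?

-1

Sv = J/kg (equivalent dose = energy per mass),
    = m²·s⁻².
So Sv⁻¹ = m⁻²·s².
J = N·m (work = force × distance),
    = kg·m²·s⁻².
So J² = kg²·m⁴·s⁻⁴.
Wb = V·s (flux: a volt is a weber per second),
    = kg·m²·s⁻²·A⁻¹.
N = kg·m/s² = kg·m·s⁻² (force = mass × acceleration).
Combining: Sv⁻¹·J²·Wb·N = (m⁻²·s²) · (kg²·m⁴·s⁻⁴) · (kg·m²·s⁻²·A⁻¹) · (kg·m·s⁻²) = kg⁴·m⁵·s⁻⁶·A⁻¹.
The exponent of A is -1.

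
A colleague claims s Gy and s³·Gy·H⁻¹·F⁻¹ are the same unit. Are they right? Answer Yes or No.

Yes

Left side:
  Gy = m²·s⁻².
  Combining: s·Gy = s · (m²·s⁻²) = m²·s⁻¹.
Right side:
  Gy = J/kg (absorbed dose = energy per mass),
      = m²·s⁻².
  H = Wb/A (inductance = flux per current),
      = kg·m²·s⁻²·A⁻².
  So H⁻¹ = kg⁻¹·m⁻²·s²·A².
  F = C/V (capacitance = charge per voltage),
      = A·s/(kg·m²·s⁻³·A⁻¹) (substituting C and V),
      = kg⁻¹·m⁻²·s⁴·A².
  So F⁻¹ = kg·m²·s⁻⁴·A⁻².
  Combining: s³·Gy·H⁻¹·F⁻¹ = s³ · (m²·s⁻²) · (kg⁻¹·m⁻²·s²·A²) · (kg·m²·s⁻⁴·A⁻²) = m²·s⁻¹.
Both reduce to m²·s⁻¹.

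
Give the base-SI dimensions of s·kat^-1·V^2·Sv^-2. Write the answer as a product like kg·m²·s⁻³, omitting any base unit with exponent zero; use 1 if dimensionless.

kat = mol/s = s⁻¹·mol (catalytic activity).
So kat⁻¹ = s·mol⁻¹.
V = W/A (potential = power per current),
    = kg·m²·s⁻³·A⁻¹.
So V² = kg²·m⁴·s⁻⁶·A⁻².
Sv = J/kg (equivalent dose = energy per mass),
    = m²·s⁻².
So Sv⁻² = m⁻⁴·s⁴.
Combining: s·kat⁻¹·V²·Sv⁻² = s · (s·mol⁻¹) · (kg²·m⁴·s⁻⁶·A⁻²) · (m⁻⁴·s⁴) = kg²·A⁻²·mol⁻¹.

kg²·A⁻²·mol⁻¹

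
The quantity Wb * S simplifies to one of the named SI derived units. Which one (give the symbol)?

C

Wb = V·s (flux: a volt is a weber per second),
    = kg·m²·s⁻²·A⁻¹.
S = 1/Ω (conductance is reciprocal resistance),
    = kg⁻¹·m⁻²·s³·A².
Combining: Wb·S = (kg·m²·s⁻²·A⁻¹) · (kg⁻¹·m⁻²·s³·A²) = s·A.
s·A is the base-SI form of the coulomb.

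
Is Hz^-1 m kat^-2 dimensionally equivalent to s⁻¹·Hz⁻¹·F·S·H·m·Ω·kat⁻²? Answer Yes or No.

No

Left side:
  Hz = 1/s = s⁻¹ (frequency is cycles per second).
  So Hz⁻¹ = s.
  kat = mol/s = s⁻¹·mol (catalytic activity).
  So kat⁻² = s²·mol⁻².
  Combining: Hz⁻¹·m·kat⁻² = s · m · (s²·mol⁻²) = m·s³·mol⁻².
Right side:
  Hz = 1/s = s⁻¹ (frequency is cycles per second).
  So Hz⁻¹ = s.
  F = C/V (capacitance = charge per voltage),
      = A·s/(kg·m²·s⁻³·A⁻¹) (substituting C and V),
      = kg⁻¹·m⁻²·s⁴·A².
  S = 1/Ω (conductance is reciprocal resistance),
      = kg⁻¹·m⁻²·s³·A².
  H = Wb/A (inductance = flux per current),
      = kg·m²·s⁻²·A⁻².
  Ω = V/A (resistance = voltage per current),
      = kg·m²·s⁻³·A⁻².
  kat = mol/s = s⁻¹·mol (catalytic activity).
  So kat⁻² = s²·mol⁻².
  Combining: s⁻¹·Hz⁻¹·F·S·H·m·Ω·kat⁻² = s⁻¹ · s · (kg⁻¹·m⁻²·s⁴·A²) · (kg⁻¹·m⁻²·s³·A²) · (kg·m²·s⁻²·A⁻²) · m · (kg·m²·s⁻³·A⁻²) · (s²·mol⁻²) = m·s⁴·mol⁻².
Left is m·s³·mol⁻²; right is m·s⁴·mol⁻² — different.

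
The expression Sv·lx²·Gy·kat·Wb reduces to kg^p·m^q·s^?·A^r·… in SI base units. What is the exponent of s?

Sv = m²·s⁻².
lx = m⁻²·cd.
So lx² = m⁻⁴·cd².
Gy = m²·s⁻².
kat = s⁻¹·mol.
Wb = kg·m²·s⁻²·A⁻¹.
Combining: Sv·lx²·Gy·kat·Wb = (m²·s⁻²) · (m⁻⁴·cd²) · (m²·s⁻²) · (s⁻¹·mol) · (kg·m²·s⁻²·A⁻¹) = kg·m²·s⁻⁷·A⁻¹·mol·cd².
The exponent of s is -7.

-7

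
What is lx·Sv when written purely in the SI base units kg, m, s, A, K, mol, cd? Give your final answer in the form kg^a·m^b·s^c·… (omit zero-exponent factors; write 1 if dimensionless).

s⁻²·cd

lx = m⁻²·cd.
Sv = m²·s⁻².
Combining: lx·Sv = (m⁻²·cd) · (m²·s⁻²) = s⁻²·cd.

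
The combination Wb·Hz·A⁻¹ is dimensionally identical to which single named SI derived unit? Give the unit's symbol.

Ω

Wb = V·s (flux: a volt is a weber per second),
    = kg·m²·s⁻²·A⁻¹.
Hz = 1/s = s⁻¹ (frequency is cycles per second).
Combining: Wb·Hz·A⁻¹ = (kg·m²·s⁻²·A⁻¹) · s⁻¹ · A⁻¹ = kg·m²·s⁻³·A⁻².
kg·m²·s⁻³·A⁻² is the base-SI form of the ohm.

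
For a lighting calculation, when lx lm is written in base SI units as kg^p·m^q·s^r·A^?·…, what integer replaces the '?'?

lx = m⁻²·cd.
lm = cd.
Combining: lx·lm = (m⁻²·cd) · cd = m⁻²·cd².
The exponent of A is 0.

0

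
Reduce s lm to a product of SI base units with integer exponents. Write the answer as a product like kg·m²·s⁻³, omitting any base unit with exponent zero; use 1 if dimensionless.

s·cd

lm = cd·sr = cd (luminous flux; sr is dimensionless).
Combining: s·lm = s · cd = s·cd.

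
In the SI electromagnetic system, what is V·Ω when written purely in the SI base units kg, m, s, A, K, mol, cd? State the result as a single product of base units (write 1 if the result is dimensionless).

V = W/A (potential = power per current),
    = kg·m²·s⁻³·A⁻¹.
Ω = V/A (resistance = voltage per current),
    = kg·m²·s⁻³·A⁻².
Combining: V·Ω = (kg·m²·s⁻³·A⁻¹) · (kg·m²·s⁻³·A⁻²) = kg²·m⁴·s⁻⁶·A⁻³.

kg²·m⁴·s⁻⁶·A⁻³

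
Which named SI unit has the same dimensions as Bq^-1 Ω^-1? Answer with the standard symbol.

F

Bq = s⁻¹.
So Bq⁻¹ = s.
Ω = kg·m²·s⁻³·A⁻².
So Ω⁻¹ = kg⁻¹·m⁻²·s³·A².
Combining: Bq⁻¹·Ω⁻¹ = s · (kg⁻¹·m⁻²·s³·A²) = kg⁻¹·m⁻²·s⁴·A².
kg⁻¹·m⁻²·s⁴·A² is the base-SI form of the farad.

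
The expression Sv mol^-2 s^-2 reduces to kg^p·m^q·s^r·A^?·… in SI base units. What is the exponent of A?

Sv = J/kg (equivalent dose = energy per mass),
    = m²·s⁻².
Combining: Sv·mol⁻²·s⁻² = (m²·s⁻²) · mol⁻² · s⁻² = m²·s⁻⁴·mol⁻².
The exponent of A is 0.

0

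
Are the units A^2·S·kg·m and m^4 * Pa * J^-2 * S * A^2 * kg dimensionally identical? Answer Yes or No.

No

Left side:
  S = 1/Ω (conductance is reciprocal resistance),
      = kg⁻¹·m⁻²·s³·A².
  Combining: A²·S·kg·m = A² · (kg⁻¹·m⁻²·s³·A²) · kg · m = m⁻¹·s³·A⁴.
Right side:
  Pa = kg·m⁻¹·s⁻².
  J = kg·m²·s⁻².
  So J⁻² = kg⁻²·m⁻⁴·s⁴.
  S = kg⁻¹·m⁻²·s³·A².
  Combining: m⁴·Pa·J⁻²·S·A²·kg = m⁴ · (kg·m⁻¹·s⁻²) · (kg⁻²·m⁻⁴·s⁴) · (kg⁻¹·m⁻²·s³·A²) · A² · kg = kg⁻¹·m⁻³·s⁵·A⁴.
Left is m⁻¹·s³·A⁴; right is kg⁻¹·m⁻³·s⁵·A⁴ — different.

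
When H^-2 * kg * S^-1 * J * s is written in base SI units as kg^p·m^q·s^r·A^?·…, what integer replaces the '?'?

2

H = kg·m²·s⁻²·A⁻².
So H⁻² = kg⁻²·m⁻⁴·s⁴·A⁴.
S = kg⁻¹·m⁻²·s³·A².
So S⁻¹ = kg·m²·s⁻³·A⁻².
J = kg·m²·s⁻².
Combining: H⁻²·kg·S⁻¹·J·s = (kg⁻²·m⁻⁴·s⁴·A⁴) · kg · (kg·m²·s⁻³·A⁻²) · (kg·m²·s⁻²) · s = kg·A².
The exponent of A is 2.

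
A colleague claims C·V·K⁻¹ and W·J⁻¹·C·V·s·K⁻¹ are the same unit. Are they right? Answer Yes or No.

Left side:
  C = A·s = s·A (charge = current × time).
  V = W/A (potential = power per current),
      = kg·m²·s⁻³·A⁻¹.
  Combining: C·V·K⁻¹ = (s·A) · (kg·m²·s⁻³·A⁻¹) · K⁻¹ = kg·m²·s⁻²·K⁻¹.
Right side:
  W = kg·m²·s⁻³.
  J = kg·m²·s⁻².
  So J⁻¹ = kg⁻¹·m⁻²·s².
  C = s·A.
  V = kg·m²·s⁻³·A⁻¹.
  Combining: W·J⁻¹·C·V·s·K⁻¹ = (kg·m²·s⁻³) · (kg⁻¹·m⁻²·s²) · (s·A) · (kg·m²·s⁻³·A⁻¹) · s · K⁻¹ = kg·m²·s⁻²·K⁻¹.
Both reduce to kg·m²·s⁻²·K⁻¹.

Yes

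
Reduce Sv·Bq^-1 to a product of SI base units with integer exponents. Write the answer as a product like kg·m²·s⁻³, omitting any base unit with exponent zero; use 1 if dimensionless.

m²·s⁻¹

Sv = m²·s⁻².
Bq = s⁻¹.
So Bq⁻¹ = s.
Combining: Sv·Bq⁻¹ = (m²·s⁻²) · s = m²·s⁻¹.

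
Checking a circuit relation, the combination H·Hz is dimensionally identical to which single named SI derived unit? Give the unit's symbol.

H = kg·m²·s⁻²·A⁻².
Hz = s⁻¹.
Combining: H·Hz = (kg·m²·s⁻²·A⁻²) · s⁻¹ = kg·m²·s⁻³·A⁻².
kg·m²·s⁻³·A⁻² is the base-SI form of the ohm.

Ω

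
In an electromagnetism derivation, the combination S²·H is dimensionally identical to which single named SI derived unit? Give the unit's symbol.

F

S = kg⁻¹·m⁻²·s³·A².
So S² = kg⁻²·m⁻⁴·s⁶·A⁴.
H = kg·m²·s⁻²·A⁻².
Combining: S²·H = (kg⁻²·m⁻⁴·s⁶·A⁴) · (kg·m²·s⁻²·A⁻²) = kg⁻¹·m⁻²·s⁴·A².
kg⁻¹·m⁻²·s⁴·A² is the base-SI form of the farad.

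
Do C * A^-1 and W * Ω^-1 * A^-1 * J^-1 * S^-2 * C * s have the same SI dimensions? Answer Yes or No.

Left side:
  C = A·s = s·A (charge = current × time).
  Combining: C·A⁻¹ = (s·A) · A⁻¹ = s.
Right side:
  W = kg·m²·s⁻³.
  Ω = kg·m²·s⁻³·A⁻².
  So Ω⁻¹ = kg⁻¹·m⁻²·s³·A².
  J = kg·m²·s⁻².
  So J⁻¹ = kg⁻¹·m⁻²·s².
  S = kg⁻¹·m⁻²·s³·A².
  So S⁻² = kg²·m⁴·s⁻⁶·A⁻⁴.
  C = s·A.
  Combining: W·Ω⁻¹·A⁻¹·J⁻¹·S⁻²·C·s = (kg·m²·s⁻³) · (kg⁻¹·m⁻²·s³·A²) · A⁻¹ · (kg⁻¹·m⁻²·s²) · (kg²·m⁴·s⁻⁶·A⁻⁴) · (s·A) · s = kg·m²·s⁻²·A⁻².
Left is s; right is kg·m²·s⁻²·A⁻² — different.

No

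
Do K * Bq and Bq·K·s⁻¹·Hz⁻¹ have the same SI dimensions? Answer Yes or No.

Yes

Left side:
  Bq = s⁻¹.
  Combining: K·Bq = K · s⁻¹ = s⁻¹·K.
Right side:
  Bq = 1/s = s⁻¹ (activity is decays per second).
  Hz = 1/s = s⁻¹ (frequency is cycles per second).
  So Hz⁻¹ = s.
  Combining: Bq·K·s⁻¹·Hz⁻¹ = s⁻¹ · K · s⁻¹ · s = s⁻¹·K.
Both reduce to s⁻¹·K.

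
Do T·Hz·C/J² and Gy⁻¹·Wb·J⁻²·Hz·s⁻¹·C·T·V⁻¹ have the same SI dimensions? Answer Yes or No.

Left side:
  T = Wb/m² (flux density = flux per area),
      = kg·s⁻²·A⁻¹.
  Hz = 1/s = s⁻¹ (frequency is cycles per second).
  C = A·s = s·A (charge = current × time).
  J = N·m (work = force × distance),
      = kg·m²·s⁻².
  So J⁻² = kg⁻²·m⁻⁴·s⁴.
  Combining: T·Hz·C·J⁻² = (kg·s⁻²·A⁻¹) · s⁻¹ · (s·A) · (kg⁻²·m⁻⁴·s⁴) = kg⁻¹·m⁻⁴·s².
Right side:
  Gy = m²·s⁻².
  So Gy⁻¹ = m⁻²·s².
  Wb = kg·m²·s⁻²·A⁻¹.
  J = kg·m²·s⁻².
  So J⁻² = kg⁻²·m⁻⁴·s⁴.
  Hz = s⁻¹.
  C = s·A.
  T = kg·s⁻²·A⁻¹.
  V = kg·m²·s⁻³·A⁻¹.
  So V⁻¹ = kg⁻¹·m⁻²·s³·A.
  Combining: Gy⁻¹·Wb·J⁻²·Hz·s⁻¹·C·T·V⁻¹ = (m⁻²·s²) · (kg·m²·s⁻²·A⁻¹) · (kg⁻²·m⁻⁴·s⁴) · s⁻¹ · s⁻¹ · (s·A) · (kg·s⁻²·A⁻¹) · (kg⁻¹·m⁻²·s³·A) = kg⁻¹·m⁻⁶·s⁴.
Left is kg⁻¹·m⁻⁴·s²; right is kg⁻¹·m⁻⁶·s⁴ — different.

No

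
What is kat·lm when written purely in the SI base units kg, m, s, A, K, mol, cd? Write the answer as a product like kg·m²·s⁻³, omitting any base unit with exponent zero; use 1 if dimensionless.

s⁻¹·mol·cd

kat = s⁻¹·mol.
lm = cd.
Combining: kat·lm = (s⁻¹·mol) · cd = s⁻¹·mol·cd.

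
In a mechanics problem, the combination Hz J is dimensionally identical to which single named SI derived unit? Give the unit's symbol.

Hz = 1/s = s⁻¹ (frequency is cycles per second).
J = N·m (work = force × distance),
    = kg·m²·s⁻².
Combining: Hz·J = s⁻¹ · (kg·m²·s⁻²) = kg·m²·s⁻³.
kg·m²·s⁻³ is the base-SI form of the watt.

W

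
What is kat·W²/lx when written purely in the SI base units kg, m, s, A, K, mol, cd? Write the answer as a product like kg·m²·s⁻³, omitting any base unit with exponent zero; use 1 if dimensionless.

lx = lm/m² (illuminance = luminous flux per area),
    = m⁻²·cd.
So lx⁻¹ = m²·cd⁻¹.
kat = mol/s = s⁻¹·mol (catalytic activity).
W = J/s (power = energy per time),
    = kg·m²·s⁻³.
So W² = kg²·m⁴·s⁻⁶.
Combining: lx⁻¹·kat·W² = (m²·cd⁻¹) · (s⁻¹·mol) · (kg²·m⁴·s⁻⁶) = kg²·m⁶·s⁻⁷·mol·cd⁻¹.

kg²·m⁶·s⁻⁷·mol·cd⁻¹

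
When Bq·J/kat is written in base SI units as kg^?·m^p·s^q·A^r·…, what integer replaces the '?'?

1

kat = s⁻¹·mol.
So kat⁻¹ = s·mol⁻¹.
Bq = s⁻¹.
J = kg·m²·s⁻².
Combining: kat⁻¹·Bq·J = (s·mol⁻¹) · s⁻¹ · (kg·m²·s⁻²) = kg·m²·s⁻²·mol⁻¹.
The exponent of kg is 1.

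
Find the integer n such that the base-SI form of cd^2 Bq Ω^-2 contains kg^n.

Bq = 1/s = s⁻¹ (activity is decays per second).
Ω = V/A (resistance = voltage per current),
    = kg·m²·s⁻³·A⁻².
So Ω⁻² = kg⁻²·m⁻⁴·s⁶·A⁴.
Combining: cd²·Bq·Ω⁻² = cd² · s⁻¹ · (kg⁻²·m⁻⁴·s⁶·A⁴) = kg⁻²·m⁻⁴·s⁵·A⁴·cd².
The exponent of kg is -2.

-2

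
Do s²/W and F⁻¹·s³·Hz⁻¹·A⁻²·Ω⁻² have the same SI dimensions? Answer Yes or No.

Left side:
  W = J/s (power = energy per time),
      = kg·m²·s⁻³.
  So W⁻¹ = kg⁻¹·m⁻²·s³.
  Combining: s²·W⁻¹ = s² · (kg⁻¹·m⁻²·s³) = kg⁻¹·m⁻²·s⁵.
Right side:
  F = kg⁻¹·m⁻²·s⁴·A².
  So F⁻¹ = kg·m²·s⁻⁴·A⁻².
  Hz = s⁻¹.
  So Hz⁻¹ = s.
  Ω = kg·m²·s⁻³·A⁻².
  So Ω⁻² = kg⁻²·m⁻⁴·s⁶·A⁴.
  Combining: F⁻¹·s³·Hz⁻¹·A⁻²·Ω⁻² = (kg·m²·s⁻⁴·A⁻²) · s³ · s · A⁻² · (kg⁻²·m⁻⁴·s⁶·A⁴) = kg⁻¹·m⁻²·s⁶.
Left is kg⁻¹·m⁻²·s⁵; right is kg⁻¹·m⁻²·s⁶ — different.

No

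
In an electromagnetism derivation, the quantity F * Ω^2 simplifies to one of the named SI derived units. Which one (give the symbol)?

F = kg⁻¹·m⁻²·s⁴·A².
Ω = kg·m²·s⁻³·A⁻².
So Ω² = kg²·m⁴·s⁻⁶·A⁻⁴.
Combining: F·Ω² = (kg⁻¹·m⁻²·s⁴·A²) · (kg²·m⁴·s⁻⁶·A⁻⁴) = kg·m²·s⁻²·A⁻².
kg·m²·s⁻²·A⁻² is the base-SI form of the henry.

H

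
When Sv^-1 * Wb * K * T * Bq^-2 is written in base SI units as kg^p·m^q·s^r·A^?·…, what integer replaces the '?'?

Sv = J/kg (equivalent dose = energy per mass),
    = m²·s⁻².
So Sv⁻¹ = m⁻²·s².
Wb = V·s (flux: a volt is a weber per second),
    = kg·m²·s⁻²·A⁻¹.
T = Wb/m² (flux density = flux per area),
    = kg·s⁻²·A⁻¹.
Bq = 1/s = s⁻¹ (activity is decays per second).
So Bq⁻² = s².
Combining: Sv⁻¹·Wb·K·T·Bq⁻² = (m⁻²·s²) · (kg·m²·s⁻²·A⁻¹) · K · (kg·s⁻²·A⁻¹) · s² = kg²·A⁻²·K.
The exponent of A is -2.

-2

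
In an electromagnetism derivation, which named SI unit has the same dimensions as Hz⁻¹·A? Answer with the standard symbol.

C

Hz = 1/s = s⁻¹ (frequency is cycles per second).
So Hz⁻¹ = s.
Combining: Hz⁻¹·A = s · A = s·A.
s·A is the base-SI form of the coulomb.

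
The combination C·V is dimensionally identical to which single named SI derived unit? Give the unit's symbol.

C = s·A.
V = kg·m²·s⁻³·A⁻¹.
Combining: C·V = (s·A) · (kg·m²·s⁻³·A⁻¹) = kg·m²·s⁻².
kg·m²·s⁻² is the base-SI form of the joule.

J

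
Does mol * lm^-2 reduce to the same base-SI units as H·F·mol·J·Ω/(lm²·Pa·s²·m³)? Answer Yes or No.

No

Left side:
  lm = cd.
  So lm⁻² = cd⁻².
  Combining: mol·lm⁻² = mol · cd⁻² = mol·cd⁻².
Right side:
  H = kg·m²·s⁻²·A⁻².
  lm = cd.
  So lm⁻² = cd⁻².
  F = kg⁻¹·m⁻²·s⁴·A².
  Pa = kg·m⁻¹·s⁻².
  So Pa⁻¹ = kg⁻¹·m·s².
  J = kg·m²·s⁻².
  Ω = kg·m²·s⁻³·A⁻².
  Combining: H·lm⁻²·F·mol·Pa⁻¹·J·s⁻²·m⁻³·Ω = (kg·m²·s⁻²·A⁻²) · cd⁻² · (kg⁻¹·m⁻²·s⁴·A²) · mol · (kg⁻¹·m·s²) · (kg·m²·s⁻²) · s⁻² · m⁻³ · (kg·m²·s⁻³·A⁻²) = kg·m²·s⁻³·A⁻²·mol·cd⁻².
Left is mol·cd⁻²; right is kg·m²·s⁻³·A⁻²·mol·cd⁻² — different.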